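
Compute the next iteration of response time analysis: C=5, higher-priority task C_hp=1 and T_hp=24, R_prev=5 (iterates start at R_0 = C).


R_next = C + ceil(R_prev / T_hp) * C_hp
ceil(5 / 24) = ceil(0.2083) = 1
Interference = 1 * 1 = 1
R_next = 5 + 1 = 6

6


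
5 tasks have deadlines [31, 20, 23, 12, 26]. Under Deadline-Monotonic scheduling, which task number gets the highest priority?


Sort tasks by relative deadline (ascending):
  Task 4: deadline = 12
  Task 2: deadline = 20
  Task 3: deadline = 23
  Task 5: deadline = 26
  Task 1: deadline = 31
Priority order (highest first): [4, 2, 3, 5, 1]
Highest priority task = 4

4


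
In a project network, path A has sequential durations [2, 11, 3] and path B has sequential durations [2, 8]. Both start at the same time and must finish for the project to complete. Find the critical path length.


Path A total = 2 + 11 + 3 = 16
Path B total = 2 + 8 = 10
Critical path = longest path = max(16, 10) = 16

16


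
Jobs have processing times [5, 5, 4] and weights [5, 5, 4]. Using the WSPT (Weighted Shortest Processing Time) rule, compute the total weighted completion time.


Compute p/w ratios and sort ascending (WSPT): [(5, 5), (5, 5), (4, 4)]
Compute weighted completion times:
  Job (p=5,w=5): C=5, w*C=5*5=25
  Job (p=5,w=5): C=10, w*C=5*10=50
  Job (p=4,w=4): C=14, w*C=4*14=56
Total weighted completion time = 131

131


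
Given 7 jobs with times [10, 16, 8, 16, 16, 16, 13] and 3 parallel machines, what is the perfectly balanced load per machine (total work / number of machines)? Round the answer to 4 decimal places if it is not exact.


Total processing time = 10 + 16 + 8 + 16 + 16 + 16 + 13 = 95
Number of machines = 3
Ideal balanced load = 95 / 3 = 31.6667

31.6667


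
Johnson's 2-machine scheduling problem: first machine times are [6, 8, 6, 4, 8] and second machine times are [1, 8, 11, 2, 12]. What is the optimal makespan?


Apply Johnson's rule:
  Group 1 (a <= b): [(3, 6, 11), (2, 8, 8), (5, 8, 12)]
  Group 2 (a > b): [(4, 4, 2), (1, 6, 1)]
Optimal job order: [3, 2, 5, 4, 1]
Schedule:
  Job 3: M1 done at 6, M2 done at 17
  Job 2: M1 done at 14, M2 done at 25
  Job 5: M1 done at 22, M2 done at 37
  Job 4: M1 done at 26, M2 done at 39
  Job 1: M1 done at 32, M2 done at 40
Makespan = 40

40


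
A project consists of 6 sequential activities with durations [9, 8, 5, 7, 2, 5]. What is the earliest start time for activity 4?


Activity 4 starts after activities 1 through 3 complete.
Predecessor durations: [9, 8, 5]
ES = 9 + 8 + 5 = 22

22


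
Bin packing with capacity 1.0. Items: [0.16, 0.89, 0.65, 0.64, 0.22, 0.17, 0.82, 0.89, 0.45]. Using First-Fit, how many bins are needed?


Place items sequentially using First-Fit:
  Item 0.16 -> new Bin 1
  Item 0.89 -> new Bin 2
  Item 0.65 -> Bin 1 (now 0.81)
  Item 0.64 -> new Bin 3
  Item 0.22 -> Bin 3 (now 0.86)
  Item 0.17 -> Bin 1 (now 0.98)
  Item 0.82 -> new Bin 4
  Item 0.89 -> new Bin 5
  Item 0.45 -> new Bin 6
Total bins used = 6

6


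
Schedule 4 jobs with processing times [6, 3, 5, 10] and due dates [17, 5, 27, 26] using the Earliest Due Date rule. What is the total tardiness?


Sort by due date (EDD order): [(3, 5), (6, 17), (10, 26), (5, 27)]
Compute completion times and tardiness:
  Job 1: p=3, d=5, C=3, tardiness=max(0,3-5)=0
  Job 2: p=6, d=17, C=9, tardiness=max(0,9-17)=0
  Job 3: p=10, d=26, C=19, tardiness=max(0,19-26)=0
  Job 4: p=5, d=27, C=24, tardiness=max(0,24-27)=0
Total tardiness = 0

0


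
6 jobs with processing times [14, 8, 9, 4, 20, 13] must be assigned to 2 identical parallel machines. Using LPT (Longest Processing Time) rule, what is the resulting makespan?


Sort jobs in decreasing order (LPT): [20, 14, 13, 9, 8, 4]
Assign each job to the least loaded machine:
  Machine 1: jobs [20, 9, 4], load = 33
  Machine 2: jobs [14, 13, 8], load = 35
Makespan = max load = 35

35


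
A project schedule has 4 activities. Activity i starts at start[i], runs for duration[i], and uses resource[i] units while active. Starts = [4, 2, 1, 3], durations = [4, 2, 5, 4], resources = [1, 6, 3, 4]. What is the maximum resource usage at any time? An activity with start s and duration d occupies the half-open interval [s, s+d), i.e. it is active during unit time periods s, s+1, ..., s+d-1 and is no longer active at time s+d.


Each activity i is active on [start_i, start_i + duration_i).
Compute total resource usage per time slot:
  t=0: active resources = [], total = 0
  t=1: active resources = [3], total = 3
  t=2: active resources = [6, 3], total = 9
  t=3: active resources = [6, 3, 4], total = 13
  t=4: active resources = [1, 3, 4], total = 8
  t=5: active resources = [1, 3, 4], total = 8
  t=6: active resources = [1, 4], total = 5
  t=7: active resources = [1], total = 1
Peak resource demand = 13

13


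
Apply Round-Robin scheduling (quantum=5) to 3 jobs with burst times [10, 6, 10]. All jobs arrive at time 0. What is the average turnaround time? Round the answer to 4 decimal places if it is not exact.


Time quantum = 5
Execution trace:
  J1 runs 5 units, time = 5
  J2 runs 5 units, time = 10
  J3 runs 5 units, time = 15
  J1 runs 5 units, time = 20
  J2 runs 1 units, time = 21
  J3 runs 5 units, time = 26
Finish times: [20, 21, 26]
Average turnaround = 67/3 = 22.3333

22.3333


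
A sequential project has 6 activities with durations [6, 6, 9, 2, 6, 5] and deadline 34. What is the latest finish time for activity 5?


LF(activity 5) = deadline - sum of successor durations
Successors: activities 6 through 6 with durations [5]
Sum of successor durations = 5
LF = 34 - 5 = 29

29


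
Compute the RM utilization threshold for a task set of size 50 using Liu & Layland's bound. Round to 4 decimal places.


Compute 2^(1/50) = 1.0139594798
Subtract 1: 1.0139594798 - 1 = 0.0139594798
Multiply by n: 50 * 0.0139594798 = 0.6979739900
Round to 4 dp: 0.6980

0.6980


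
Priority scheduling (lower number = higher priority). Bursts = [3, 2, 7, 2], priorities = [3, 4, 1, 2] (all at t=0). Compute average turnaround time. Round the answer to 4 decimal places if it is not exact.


Sort by priority (ascending = highest first):
Order: [(1, 7), (2, 2), (3, 3), (4, 2)]
Completion times:
  Priority 1, burst=7, C=7
  Priority 2, burst=2, C=9
  Priority 3, burst=3, C=12
  Priority 4, burst=2, C=14
Average turnaround = 42/4 = 10.5

10.5


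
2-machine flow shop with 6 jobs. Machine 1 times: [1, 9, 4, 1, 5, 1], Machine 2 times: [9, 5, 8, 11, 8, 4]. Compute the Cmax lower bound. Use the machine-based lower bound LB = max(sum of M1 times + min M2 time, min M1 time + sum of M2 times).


LB1 = sum(M1 times) + min(M2 times) = 21 + 4 = 25
LB2 = min(M1 times) + sum(M2 times) = 1 + 45 = 46
Lower bound = max(LB1, LB2) = max(25, 46) = 46

46


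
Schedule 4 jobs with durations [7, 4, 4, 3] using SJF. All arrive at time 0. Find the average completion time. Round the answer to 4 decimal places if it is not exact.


SJF order (ascending): [3, 4, 4, 7]
Completion times:
  Job 1: burst=3, C=3
  Job 2: burst=4, C=7
  Job 3: burst=4, C=11
  Job 4: burst=7, C=18
Average completion = 39/4 = 9.75

9.75


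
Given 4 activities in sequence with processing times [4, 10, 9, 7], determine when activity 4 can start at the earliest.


Activity 4 starts after activities 1 through 3 complete.
Predecessor durations: [4, 10, 9]
ES = 4 + 10 + 9 = 23

23


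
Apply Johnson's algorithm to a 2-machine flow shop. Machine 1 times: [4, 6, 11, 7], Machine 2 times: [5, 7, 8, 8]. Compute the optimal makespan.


Apply Johnson's rule:
  Group 1 (a <= b): [(1, 4, 5), (2, 6, 7), (4, 7, 8)]
  Group 2 (a > b): [(3, 11, 8)]
Optimal job order: [1, 2, 4, 3]
Schedule:
  Job 1: M1 done at 4, M2 done at 9
  Job 2: M1 done at 10, M2 done at 17
  Job 4: M1 done at 17, M2 done at 25
  Job 3: M1 done at 28, M2 done at 36
Makespan = 36

36


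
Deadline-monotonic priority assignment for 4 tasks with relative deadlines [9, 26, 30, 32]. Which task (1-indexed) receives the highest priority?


Sort tasks by relative deadline (ascending):
  Task 1: deadline = 9
  Task 2: deadline = 26
  Task 3: deadline = 30
  Task 4: deadline = 32
Priority order (highest first): [1, 2, 3, 4]
Highest priority task = 1

1


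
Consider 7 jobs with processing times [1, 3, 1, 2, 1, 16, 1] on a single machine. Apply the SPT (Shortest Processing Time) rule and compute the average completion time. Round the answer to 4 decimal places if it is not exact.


Sort jobs by processing time (SPT order): [1, 1, 1, 1, 2, 3, 16]
Compute completion times sequentially:
  Job 1: processing = 1, completes at 1
  Job 2: processing = 1, completes at 2
  Job 3: processing = 1, completes at 3
  Job 4: processing = 1, completes at 4
  Job 5: processing = 2, completes at 6
  Job 6: processing = 3, completes at 9
  Job 7: processing = 16, completes at 25
Sum of completion times = 50
Average completion time = 50/7 = 7.1429

7.1429


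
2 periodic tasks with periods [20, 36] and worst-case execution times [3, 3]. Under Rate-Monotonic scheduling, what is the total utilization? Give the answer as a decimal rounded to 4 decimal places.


Compute individual utilizations (exact fractions):
  Task 1: C/T = 3/20 (approx. 0.15)
  Task 2: C/T = 3/36 = 1/12 (approx. 0.0833)
Total utilization U = 3/20 + 1/12 = 7/30
Rounded to 4 decimal places: U = 0.2333
RM (Liu & Layland) bound for 2 tasks = 0.828427; compare with U = 7/30 (approx. 0.233333)
U <= bound, so schedulable by RM sufficient condition.

0.2333


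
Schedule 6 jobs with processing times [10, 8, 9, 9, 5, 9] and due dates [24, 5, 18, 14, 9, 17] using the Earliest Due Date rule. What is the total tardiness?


Sort by due date (EDD order): [(8, 5), (5, 9), (9, 14), (9, 17), (9, 18), (10, 24)]
Compute completion times and tardiness:
  Job 1: p=8, d=5, C=8, tardiness=max(0,8-5)=3
  Job 2: p=5, d=9, C=13, tardiness=max(0,13-9)=4
  Job 3: p=9, d=14, C=22, tardiness=max(0,22-14)=8
  Job 4: p=9, d=17, C=31, tardiness=max(0,31-17)=14
  Job 5: p=9, d=18, C=40, tardiness=max(0,40-18)=22
  Job 6: p=10, d=24, C=50, tardiness=max(0,50-24)=26
Total tardiness = 77

77


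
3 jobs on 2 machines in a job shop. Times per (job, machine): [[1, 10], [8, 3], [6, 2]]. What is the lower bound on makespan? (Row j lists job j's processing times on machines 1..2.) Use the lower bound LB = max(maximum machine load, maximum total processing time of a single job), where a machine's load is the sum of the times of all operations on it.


Machine loads:
  Machine 1: 1 + 8 + 6 = 15
  Machine 2: 10 + 3 + 2 = 15
Max machine load = 15
Job totals:
  Job 1: 11
  Job 2: 11
  Job 3: 8
Max job total = 11
Lower bound = max(15, 11) = 15

15


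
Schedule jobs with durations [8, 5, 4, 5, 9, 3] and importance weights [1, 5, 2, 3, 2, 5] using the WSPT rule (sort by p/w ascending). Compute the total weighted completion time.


Compute p/w ratios and sort ascending (WSPT): [(3, 5), (5, 5), (5, 3), (4, 2), (9, 2), (8, 1)]
Compute weighted completion times:
  Job (p=3,w=5): C=3, w*C=5*3=15
  Job (p=5,w=5): C=8, w*C=5*8=40
  Job (p=5,w=3): C=13, w*C=3*13=39
  Job (p=4,w=2): C=17, w*C=2*17=34
  Job (p=9,w=2): C=26, w*C=2*26=52
  Job (p=8,w=1): C=34, w*C=1*34=34
Total weighted completion time = 214

214


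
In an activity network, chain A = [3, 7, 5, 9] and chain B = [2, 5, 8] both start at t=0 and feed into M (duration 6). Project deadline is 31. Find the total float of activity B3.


Forward pass: ES(B3) = sum of predecessors on chain B = 7
EF = ES + duration = 7 + 8 = 15
Backward pass: LF(M) = deadline = 31; LS(M) = 31 - 6 = 25
LF(B3) = LS(M) - sum(successors on chain B) = 25 - 0 = 25
LS = LF - duration = 25 - 8 = 17
Total float = LS - ES = 17 - 7 = 10

10


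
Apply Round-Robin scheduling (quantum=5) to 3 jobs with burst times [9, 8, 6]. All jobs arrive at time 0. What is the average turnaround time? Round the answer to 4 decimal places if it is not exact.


Time quantum = 5
Execution trace:
  J1 runs 5 units, time = 5
  J2 runs 5 units, time = 10
  J3 runs 5 units, time = 15
  J1 runs 4 units, time = 19
  J2 runs 3 units, time = 22
  J3 runs 1 units, time = 23
Finish times: [19, 22, 23]
Average turnaround = 64/3 = 21.3333

21.3333


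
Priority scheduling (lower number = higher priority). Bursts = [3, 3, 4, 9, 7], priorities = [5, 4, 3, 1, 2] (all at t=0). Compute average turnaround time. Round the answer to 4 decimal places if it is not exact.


Sort by priority (ascending = highest first):
Order: [(1, 9), (2, 7), (3, 4), (4, 3), (5, 3)]
Completion times:
  Priority 1, burst=9, C=9
  Priority 2, burst=7, C=16
  Priority 3, burst=4, C=20
  Priority 4, burst=3, C=23
  Priority 5, burst=3, C=26
Average turnaround = 94/5 = 18.8

18.8


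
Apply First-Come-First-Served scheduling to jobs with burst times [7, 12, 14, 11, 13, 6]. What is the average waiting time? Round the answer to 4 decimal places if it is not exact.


FCFS order (as given): [7, 12, 14, 11, 13, 6]
Waiting times:
  Job 1: wait = 0
  Job 2: wait = 7
  Job 3: wait = 19
  Job 4: wait = 33
  Job 5: wait = 44
  Job 6: wait = 57
Sum of waiting times = 160
Average waiting time = 160/6 = 26.6667

26.6667


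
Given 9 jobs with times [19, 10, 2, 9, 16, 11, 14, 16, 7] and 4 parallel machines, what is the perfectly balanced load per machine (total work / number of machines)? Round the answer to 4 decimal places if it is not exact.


Total processing time = 19 + 10 + 2 + 9 + 16 + 11 + 14 + 16 + 7 = 104
Number of machines = 4
Ideal balanced load = 104 / 4 = 26.0

26.0


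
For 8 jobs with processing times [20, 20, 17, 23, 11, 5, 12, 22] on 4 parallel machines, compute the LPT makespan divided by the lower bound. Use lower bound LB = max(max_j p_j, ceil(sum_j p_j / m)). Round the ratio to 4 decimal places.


LPT order: [23, 22, 20, 20, 17, 12, 11, 5]
Machine loads after assignment: [28, 33, 37, 32]
LPT makespan = 37
Lower bound = max(max_job, ceil(total/4)) = max(23, 33) = 33
Ratio = 37 / 33 = 1.1212

1.1212


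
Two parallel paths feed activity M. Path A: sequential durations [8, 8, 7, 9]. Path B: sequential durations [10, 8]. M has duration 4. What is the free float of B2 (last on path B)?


ES(B2) = sum of predecessors on chain B = 10
EF(B2) = ES + duration = 10 + 8 = 18
Successor of B2 is M. ES(M) = max(sum(A), sum(B)) = max(32, 18) = 32
Free float = ES(successor) - EF(current) = 32 - 18 = 14

14


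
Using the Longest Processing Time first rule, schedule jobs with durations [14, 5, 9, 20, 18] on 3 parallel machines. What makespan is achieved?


Sort jobs in decreasing order (LPT): [20, 18, 14, 9, 5]
Assign each job to the least loaded machine:
  Machine 1: jobs [20], load = 20
  Machine 2: jobs [18, 5], load = 23
  Machine 3: jobs [14, 9], load = 23
Makespan = max load = 23

23


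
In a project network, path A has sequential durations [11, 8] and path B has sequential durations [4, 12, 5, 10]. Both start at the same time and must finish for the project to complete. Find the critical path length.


Path A total = 11 + 8 = 19
Path B total = 4 + 12 + 5 + 10 = 31
Critical path = longest path = max(19, 31) = 31

31


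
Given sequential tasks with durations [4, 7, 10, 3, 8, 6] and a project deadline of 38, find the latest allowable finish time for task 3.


LF(activity 3) = deadline - sum of successor durations
Successors: activities 4 through 6 with durations [3, 8, 6]
Sum of successor durations = 17
LF = 38 - 17 = 21

21


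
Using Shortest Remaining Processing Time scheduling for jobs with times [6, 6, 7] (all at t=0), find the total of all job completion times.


Since all jobs arrive at t=0, SRPT equals SPT ordering.
SPT order: [6, 6, 7]
Completion times:
  Job 1: p=6, C=6
  Job 2: p=6, C=12
  Job 3: p=7, C=19
Total completion time = 6 + 12 + 19 = 37

37


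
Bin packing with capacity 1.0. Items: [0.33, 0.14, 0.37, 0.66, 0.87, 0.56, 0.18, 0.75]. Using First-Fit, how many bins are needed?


Place items sequentially using First-Fit:
  Item 0.33 -> new Bin 1
  Item 0.14 -> Bin 1 (now 0.47)
  Item 0.37 -> Bin 1 (now 0.84)
  Item 0.66 -> new Bin 2
  Item 0.87 -> new Bin 3
  Item 0.56 -> new Bin 4
  Item 0.18 -> Bin 2 (now 0.84)
  Item 0.75 -> new Bin 5
Total bins used = 5

5


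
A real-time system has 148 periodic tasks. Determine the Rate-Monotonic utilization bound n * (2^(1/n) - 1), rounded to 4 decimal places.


Compute 2^(1/148) = 1.0046944113
Subtract 1: 1.0046944113 - 1 = 0.0046944113
Multiply by n: 148 * 0.0046944113 = 0.6947728724
Round to 4 dp: 0.6948

0.6948


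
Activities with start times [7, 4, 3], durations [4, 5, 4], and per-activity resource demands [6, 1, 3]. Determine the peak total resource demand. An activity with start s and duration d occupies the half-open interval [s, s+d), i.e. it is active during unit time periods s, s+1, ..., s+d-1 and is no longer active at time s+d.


Each activity i is active on [start_i, start_i + duration_i).
Compute total resource usage per time slot:
  t=0: active resources = [], total = 0
  t=1: active resources = [], total = 0
  t=2: active resources = [], total = 0
  t=3: active resources = [3], total = 3
  t=4: active resources = [1, 3], total = 4
  t=5: active resources = [1, 3], total = 4
  t=6: active resources = [1, 3], total = 4
  t=7: active resources = [6, 1], total = 7
  t=8: active resources = [6, 1], total = 7
  t=9: active resources = [6], total = 6
  t=10: active resources = [6], total = 6
Peak resource demand = 7

7


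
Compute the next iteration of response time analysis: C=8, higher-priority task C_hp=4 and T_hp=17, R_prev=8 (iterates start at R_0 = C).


R_next = C + ceil(R_prev / T_hp) * C_hp
ceil(8 / 17) = ceil(0.4706) = 1
Interference = 1 * 4 = 4
R_next = 8 + 4 = 12

12


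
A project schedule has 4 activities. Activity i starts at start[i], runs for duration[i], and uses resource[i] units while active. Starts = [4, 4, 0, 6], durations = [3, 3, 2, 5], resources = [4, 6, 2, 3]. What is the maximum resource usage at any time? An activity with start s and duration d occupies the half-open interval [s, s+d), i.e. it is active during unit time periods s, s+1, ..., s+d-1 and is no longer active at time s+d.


Each activity i is active on [start_i, start_i + duration_i).
Compute total resource usage per time slot:
  t=0: active resources = [2], total = 2
  t=1: active resources = [2], total = 2
  t=2: active resources = [], total = 0
  t=3: active resources = [], total = 0
  t=4: active resources = [4, 6], total = 10
  t=5: active resources = [4, 6], total = 10
  t=6: active resources = [4, 6, 3], total = 13
  t=7: active resources = [3], total = 3
  t=8: active resources = [3], total = 3
  t=9: active resources = [3], total = 3
  t=10: active resources = [3], total = 3
Peak resource demand = 13

13


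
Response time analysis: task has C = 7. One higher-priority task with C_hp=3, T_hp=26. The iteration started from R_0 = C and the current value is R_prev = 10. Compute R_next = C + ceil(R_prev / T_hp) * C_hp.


R_next = C + ceil(R_prev / T_hp) * C_hp
ceil(10 / 26) = ceil(0.3846) = 1
Interference = 1 * 3 = 3
R_next = 7 + 3 = 10
R_next = R_prev, so the iteration has converged (response time = 10).

10


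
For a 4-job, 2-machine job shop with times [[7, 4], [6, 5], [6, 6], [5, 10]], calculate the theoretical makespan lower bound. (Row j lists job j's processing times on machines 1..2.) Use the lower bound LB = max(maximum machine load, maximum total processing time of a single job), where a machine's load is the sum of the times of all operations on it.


Machine loads:
  Machine 1: 7 + 6 + 6 + 5 = 24
  Machine 2: 4 + 5 + 6 + 10 = 25
Max machine load = 25
Job totals:
  Job 1: 11
  Job 2: 11
  Job 3: 12
  Job 4: 15
Max job total = 15
Lower bound = max(25, 15) = 25

25


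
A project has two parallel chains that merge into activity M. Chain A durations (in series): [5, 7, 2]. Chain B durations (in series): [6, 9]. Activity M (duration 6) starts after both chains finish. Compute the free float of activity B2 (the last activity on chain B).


ES(B2) = sum of predecessors on chain B = 6
EF(B2) = ES + duration = 6 + 9 = 15
Successor of B2 is M. ES(M) = max(sum(A), sum(B)) = max(14, 15) = 15
Free float = ES(successor) - EF(current) = 15 - 15 = 0

0


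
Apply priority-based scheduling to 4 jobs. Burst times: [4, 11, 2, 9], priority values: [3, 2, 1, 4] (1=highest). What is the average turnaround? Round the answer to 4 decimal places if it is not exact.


Sort by priority (ascending = highest first):
Order: [(1, 2), (2, 11), (3, 4), (4, 9)]
Completion times:
  Priority 1, burst=2, C=2
  Priority 2, burst=11, C=13
  Priority 3, burst=4, C=17
  Priority 4, burst=9, C=26
Average turnaround = 58/4 = 14.5

14.5


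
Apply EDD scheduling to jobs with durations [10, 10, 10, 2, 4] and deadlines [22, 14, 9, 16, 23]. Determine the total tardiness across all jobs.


Sort by due date (EDD order): [(10, 9), (10, 14), (2, 16), (10, 22), (4, 23)]
Compute completion times and tardiness:
  Job 1: p=10, d=9, C=10, tardiness=max(0,10-9)=1
  Job 2: p=10, d=14, C=20, tardiness=max(0,20-14)=6
  Job 3: p=2, d=16, C=22, tardiness=max(0,22-16)=6
  Job 4: p=10, d=22, C=32, tardiness=max(0,32-22)=10
  Job 5: p=4, d=23, C=36, tardiness=max(0,36-23)=13
Total tardiness = 36

36


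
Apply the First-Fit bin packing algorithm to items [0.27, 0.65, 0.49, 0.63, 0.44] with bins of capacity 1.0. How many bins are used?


Place items sequentially using First-Fit:
  Item 0.27 -> new Bin 1
  Item 0.65 -> Bin 1 (now 0.92)
  Item 0.49 -> new Bin 2
  Item 0.63 -> new Bin 3
  Item 0.44 -> Bin 2 (now 0.93)
Total bins used = 3

3


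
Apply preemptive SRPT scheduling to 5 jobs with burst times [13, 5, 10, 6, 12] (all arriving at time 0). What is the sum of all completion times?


Since all jobs arrive at t=0, SRPT equals SPT ordering.
SPT order: [5, 6, 10, 12, 13]
Completion times:
  Job 1: p=5, C=5
  Job 2: p=6, C=11
  Job 3: p=10, C=21
  Job 4: p=12, C=33
  Job 5: p=13, C=46
Total completion time = 5 + 11 + 21 + 33 + 46 = 116

116


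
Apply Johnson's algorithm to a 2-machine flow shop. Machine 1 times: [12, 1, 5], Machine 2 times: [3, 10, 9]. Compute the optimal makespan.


Apply Johnson's rule:
  Group 1 (a <= b): [(2, 1, 10), (3, 5, 9)]
  Group 2 (a > b): [(1, 12, 3)]
Optimal job order: [2, 3, 1]
Schedule:
  Job 2: M1 done at 1, M2 done at 11
  Job 3: M1 done at 6, M2 done at 20
  Job 1: M1 done at 18, M2 done at 23
Makespan = 23

23


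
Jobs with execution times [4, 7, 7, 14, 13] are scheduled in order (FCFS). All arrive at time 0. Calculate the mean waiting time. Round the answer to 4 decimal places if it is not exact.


FCFS order (as given): [4, 7, 7, 14, 13]
Waiting times:
  Job 1: wait = 0
  Job 2: wait = 4
  Job 3: wait = 11
  Job 4: wait = 18
  Job 5: wait = 32
Sum of waiting times = 65
Average waiting time = 65/5 = 13.0

13.0


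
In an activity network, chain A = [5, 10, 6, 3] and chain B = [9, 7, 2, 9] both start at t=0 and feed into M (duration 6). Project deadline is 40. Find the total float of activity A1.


Forward pass: ES(A1) = sum of predecessors on chain A = 0
EF = ES + duration = 0 + 5 = 5
Backward pass: LF(M) = deadline = 40; LS(M) = 40 - 6 = 34
LF(A1) = LS(M) - sum(successors on chain A) = 34 - 19 = 15
LS = LF - duration = 15 - 5 = 10
Total float = LS - ES = 10 - 0 = 10

10


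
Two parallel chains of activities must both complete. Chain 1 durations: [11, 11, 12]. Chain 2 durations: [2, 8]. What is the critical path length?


Path A total = 11 + 11 + 12 = 34
Path B total = 2 + 8 = 10
Critical path = longest path = max(34, 10) = 34

34


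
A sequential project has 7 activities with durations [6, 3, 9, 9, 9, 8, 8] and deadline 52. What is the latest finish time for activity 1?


LF(activity 1) = deadline - sum of successor durations
Successors: activities 2 through 7 with durations [3, 9, 9, 9, 8, 8]
Sum of successor durations = 46
LF = 52 - 46 = 6

6


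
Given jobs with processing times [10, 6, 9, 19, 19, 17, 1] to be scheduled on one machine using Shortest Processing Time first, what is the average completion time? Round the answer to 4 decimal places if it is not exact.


Sort jobs by processing time (SPT order): [1, 6, 9, 10, 17, 19, 19]
Compute completion times sequentially:
  Job 1: processing = 1, completes at 1
  Job 2: processing = 6, completes at 7
  Job 3: processing = 9, completes at 16
  Job 4: processing = 10, completes at 26
  Job 5: processing = 17, completes at 43
  Job 6: processing = 19, completes at 62
  Job 7: processing = 19, completes at 81
Sum of completion times = 236
Average completion time = 236/7 = 33.7143

33.7143


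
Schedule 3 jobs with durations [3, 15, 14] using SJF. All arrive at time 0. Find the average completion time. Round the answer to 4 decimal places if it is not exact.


SJF order (ascending): [3, 14, 15]
Completion times:
  Job 1: burst=3, C=3
  Job 2: burst=14, C=17
  Job 3: burst=15, C=32
Average completion = 52/3 = 17.3333

17.3333


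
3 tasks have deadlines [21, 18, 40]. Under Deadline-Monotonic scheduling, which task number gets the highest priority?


Sort tasks by relative deadline (ascending):
  Task 2: deadline = 18
  Task 1: deadline = 21
  Task 3: deadline = 40
Priority order (highest first): [2, 1, 3]
Highest priority task = 2

2


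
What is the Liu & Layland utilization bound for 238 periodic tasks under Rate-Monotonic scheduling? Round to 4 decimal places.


Compute 2^(1/238) = 1.0029166282
Subtract 1: 1.0029166282 - 1 = 0.0029166282
Multiply by n: 238 * 0.0029166282 = 0.6941575116
Round to 4 dp: 0.6942

0.6942


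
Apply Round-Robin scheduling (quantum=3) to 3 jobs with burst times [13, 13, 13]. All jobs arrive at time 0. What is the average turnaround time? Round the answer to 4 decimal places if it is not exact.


Time quantum = 3
Execution trace:
  J1 runs 3 units, time = 3
  J2 runs 3 units, time = 6
  J3 runs 3 units, time = 9
  J1 runs 3 units, time = 12
  J2 runs 3 units, time = 15
  J3 runs 3 units, time = 18
  J1 runs 3 units, time = 21
  J2 runs 3 units, time = 24
  J3 runs 3 units, time = 27
  J1 runs 3 units, time = 30
  J2 runs 3 units, time = 33
  J3 runs 3 units, time = 36
  J1 runs 1 units, time = 37
  J2 runs 1 units, time = 38
  J3 runs 1 units, time = 39
Finish times: [37, 38, 39]
Average turnaround = 114/3 = 38.0

38.0


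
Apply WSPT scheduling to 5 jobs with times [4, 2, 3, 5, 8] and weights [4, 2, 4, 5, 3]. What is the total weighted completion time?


Compute p/w ratios and sort ascending (WSPT): [(3, 4), (4, 4), (2, 2), (5, 5), (8, 3)]
Compute weighted completion times:
  Job (p=3,w=4): C=3, w*C=4*3=12
  Job (p=4,w=4): C=7, w*C=4*7=28
  Job (p=2,w=2): C=9, w*C=2*9=18
  Job (p=5,w=5): C=14, w*C=5*14=70
  Job (p=8,w=3): C=22, w*C=3*22=66
Total weighted completion time = 194

194


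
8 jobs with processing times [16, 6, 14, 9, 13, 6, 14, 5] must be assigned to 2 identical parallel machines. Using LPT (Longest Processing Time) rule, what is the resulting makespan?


Sort jobs in decreasing order (LPT): [16, 14, 14, 13, 9, 6, 6, 5]
Assign each job to the least loaded machine:
  Machine 1: jobs [16, 13, 6, 6], load = 41
  Machine 2: jobs [14, 14, 9, 5], load = 42
Makespan = max load = 42

42


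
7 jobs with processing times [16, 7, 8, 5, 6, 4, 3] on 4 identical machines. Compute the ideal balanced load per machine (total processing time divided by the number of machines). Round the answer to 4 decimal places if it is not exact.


Total processing time = 16 + 7 + 8 + 5 + 6 + 4 + 3 = 49
Number of machines = 4
Ideal balanced load = 49 / 4 = 12.25

12.25


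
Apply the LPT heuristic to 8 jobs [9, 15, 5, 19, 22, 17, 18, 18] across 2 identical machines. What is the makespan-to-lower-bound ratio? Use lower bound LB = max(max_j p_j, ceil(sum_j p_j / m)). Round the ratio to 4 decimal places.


LPT order: [22, 19, 18, 18, 17, 15, 9, 5]
Machine loads after assignment: [60, 63]
LPT makespan = 63
Lower bound = max(max_job, ceil(total/2)) = max(22, 62) = 62
Ratio = 63 / 62 = 1.0161

1.0161


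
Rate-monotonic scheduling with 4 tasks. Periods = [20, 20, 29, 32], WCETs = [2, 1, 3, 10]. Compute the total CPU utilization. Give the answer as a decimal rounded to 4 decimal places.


Compute individual utilizations (exact fractions):
  Task 1: C/T = 2/20 = 1/10 (approx. 0.1)
  Task 2: C/T = 1/20 (approx. 0.05)
  Task 3: C/T = 3/29 (approx. 0.1034)
  Task 4: C/T = 10/32 = 5/16 (approx. 0.3125)
Total utilization U = 1/10 + 1/20 + 3/29 + 5/16 = 1313/2320
Rounded to 4 decimal places: U = 0.5659
RM (Liu & Layland) bound for 4 tasks = 0.756828; compare with U = 1313/2320 (approx. 0.565948)
U <= bound, so schedulable by RM sufficient condition.

0.5659


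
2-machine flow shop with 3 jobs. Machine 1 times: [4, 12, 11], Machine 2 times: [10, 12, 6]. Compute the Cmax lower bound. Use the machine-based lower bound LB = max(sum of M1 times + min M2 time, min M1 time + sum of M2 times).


LB1 = sum(M1 times) + min(M2 times) = 27 + 6 = 33
LB2 = min(M1 times) + sum(M2 times) = 4 + 28 = 32
Lower bound = max(LB1, LB2) = max(33, 32) = 33

33


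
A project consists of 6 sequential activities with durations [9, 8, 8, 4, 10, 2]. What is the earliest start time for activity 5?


Activity 5 starts after activities 1 through 4 complete.
Predecessor durations: [9, 8, 8, 4]
ES = 9 + 8 + 8 + 4 = 29

29


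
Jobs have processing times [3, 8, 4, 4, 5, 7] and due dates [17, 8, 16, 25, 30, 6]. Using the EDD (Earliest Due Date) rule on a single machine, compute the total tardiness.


Sort by due date (EDD order): [(7, 6), (8, 8), (4, 16), (3, 17), (4, 25), (5, 30)]
Compute completion times and tardiness:
  Job 1: p=7, d=6, C=7, tardiness=max(0,7-6)=1
  Job 2: p=8, d=8, C=15, tardiness=max(0,15-8)=7
  Job 3: p=4, d=16, C=19, tardiness=max(0,19-16)=3
  Job 4: p=3, d=17, C=22, tardiness=max(0,22-17)=5
  Job 5: p=4, d=25, C=26, tardiness=max(0,26-25)=1
  Job 6: p=5, d=30, C=31, tardiness=max(0,31-30)=1
Total tardiness = 18

18


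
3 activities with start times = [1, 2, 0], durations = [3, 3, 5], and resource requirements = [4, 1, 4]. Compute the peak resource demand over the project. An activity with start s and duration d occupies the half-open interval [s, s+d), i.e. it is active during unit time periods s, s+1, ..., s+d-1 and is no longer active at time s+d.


Each activity i is active on [start_i, start_i + duration_i).
Compute total resource usage per time slot:
  t=0: active resources = [4], total = 4
  t=1: active resources = [4, 4], total = 8
  t=2: active resources = [4, 1, 4], total = 9
  t=3: active resources = [4, 1, 4], total = 9
  t=4: active resources = [1, 4], total = 5
Peak resource demand = 9

9


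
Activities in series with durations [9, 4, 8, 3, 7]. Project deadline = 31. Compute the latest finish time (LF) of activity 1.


LF(activity 1) = deadline - sum of successor durations
Successors: activities 2 through 5 with durations [4, 8, 3, 7]
Sum of successor durations = 22
LF = 31 - 22 = 9

9


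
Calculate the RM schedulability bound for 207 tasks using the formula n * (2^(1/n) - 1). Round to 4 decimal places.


Compute 2^(1/207) = 1.0033541497
Subtract 1: 1.0033541497 - 1 = 0.0033541497
Multiply by n: 207 * 0.0033541497 = 0.6943089879
Round to 4 dp: 0.6943

0.6943


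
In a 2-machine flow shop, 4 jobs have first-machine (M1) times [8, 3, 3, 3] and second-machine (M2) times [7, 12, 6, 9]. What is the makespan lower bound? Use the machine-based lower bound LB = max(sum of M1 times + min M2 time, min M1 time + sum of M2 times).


LB1 = sum(M1 times) + min(M2 times) = 17 + 6 = 23
LB2 = min(M1 times) + sum(M2 times) = 3 + 34 = 37
Lower bound = max(LB1, LB2) = max(23, 37) = 37

37


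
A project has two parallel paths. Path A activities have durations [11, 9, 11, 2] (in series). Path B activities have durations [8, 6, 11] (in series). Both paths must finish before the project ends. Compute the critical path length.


Path A total = 11 + 9 + 11 + 2 = 33
Path B total = 8 + 6 + 11 = 25
Critical path = longest path = max(33, 25) = 33

33


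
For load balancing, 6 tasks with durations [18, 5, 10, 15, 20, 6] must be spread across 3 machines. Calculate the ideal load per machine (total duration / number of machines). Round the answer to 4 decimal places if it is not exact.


Total processing time = 18 + 5 + 10 + 15 + 20 + 6 = 74
Number of machines = 3
Ideal balanced load = 74 / 3 = 24.6667

24.6667


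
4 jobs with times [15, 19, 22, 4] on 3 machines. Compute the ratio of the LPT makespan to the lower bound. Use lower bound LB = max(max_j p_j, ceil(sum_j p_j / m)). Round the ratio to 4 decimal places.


LPT order: [22, 19, 15, 4]
Machine loads after assignment: [22, 19, 19]
LPT makespan = 22
Lower bound = max(max_job, ceil(total/3)) = max(22, 20) = 22
Ratio = 22 / 22 = 1.0

1.0


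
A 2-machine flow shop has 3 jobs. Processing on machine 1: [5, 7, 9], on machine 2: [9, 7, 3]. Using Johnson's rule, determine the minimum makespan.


Apply Johnson's rule:
  Group 1 (a <= b): [(1, 5, 9), (2, 7, 7)]
  Group 2 (a > b): [(3, 9, 3)]
Optimal job order: [1, 2, 3]
Schedule:
  Job 1: M1 done at 5, M2 done at 14
  Job 2: M1 done at 12, M2 done at 21
  Job 3: M1 done at 21, M2 done at 24
Makespan = 24

24


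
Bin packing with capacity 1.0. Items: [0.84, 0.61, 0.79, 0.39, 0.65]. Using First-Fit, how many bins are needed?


Place items sequentially using First-Fit:
  Item 0.84 -> new Bin 1
  Item 0.61 -> new Bin 2
  Item 0.79 -> new Bin 3
  Item 0.39 -> Bin 2 (now 1.0)
  Item 0.65 -> new Bin 4
Total bins used = 4

4


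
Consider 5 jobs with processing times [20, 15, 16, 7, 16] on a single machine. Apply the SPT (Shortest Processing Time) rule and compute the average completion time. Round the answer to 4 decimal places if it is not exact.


Sort jobs by processing time (SPT order): [7, 15, 16, 16, 20]
Compute completion times sequentially:
  Job 1: processing = 7, completes at 7
  Job 2: processing = 15, completes at 22
  Job 3: processing = 16, completes at 38
  Job 4: processing = 16, completes at 54
  Job 5: processing = 20, completes at 74
Sum of completion times = 195
Average completion time = 195/5 = 39.0

39.0


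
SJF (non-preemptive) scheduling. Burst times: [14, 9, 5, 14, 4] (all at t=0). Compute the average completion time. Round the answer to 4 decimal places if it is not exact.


SJF order (ascending): [4, 5, 9, 14, 14]
Completion times:
  Job 1: burst=4, C=4
  Job 2: burst=5, C=9
  Job 3: burst=9, C=18
  Job 4: burst=14, C=32
  Job 5: burst=14, C=46
Average completion = 109/5 = 21.8

21.8


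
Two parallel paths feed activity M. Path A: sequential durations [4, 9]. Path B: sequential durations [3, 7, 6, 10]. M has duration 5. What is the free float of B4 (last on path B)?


ES(B4) = sum of predecessors on chain B = 16
EF(B4) = ES + duration = 16 + 10 = 26
Successor of B4 is M. ES(M) = max(sum(A), sum(B)) = max(13, 26) = 26
Free float = ES(successor) - EF(current) = 26 - 26 = 0

0


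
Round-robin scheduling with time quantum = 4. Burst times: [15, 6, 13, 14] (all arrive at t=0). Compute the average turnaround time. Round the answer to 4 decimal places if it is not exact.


Time quantum = 4
Execution trace:
  J1 runs 4 units, time = 4
  J2 runs 4 units, time = 8
  J3 runs 4 units, time = 12
  J4 runs 4 units, time = 16
  J1 runs 4 units, time = 20
  J2 runs 2 units, time = 22
  J3 runs 4 units, time = 26
  J4 runs 4 units, time = 30
  J1 runs 4 units, time = 34
  J3 runs 4 units, time = 38
  J4 runs 4 units, time = 42
  J1 runs 3 units, time = 45
  J3 runs 1 units, time = 46
  J4 runs 2 units, time = 48
Finish times: [45, 22, 46, 48]
Average turnaround = 161/4 = 40.25

40.25


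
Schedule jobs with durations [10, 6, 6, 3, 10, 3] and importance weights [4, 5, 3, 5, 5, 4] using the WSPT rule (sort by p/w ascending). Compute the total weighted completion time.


Compute p/w ratios and sort ascending (WSPT): [(3, 5), (3, 4), (6, 5), (6, 3), (10, 5), (10, 4)]
Compute weighted completion times:
  Job (p=3,w=5): C=3, w*C=5*3=15
  Job (p=3,w=4): C=6, w*C=4*6=24
  Job (p=6,w=5): C=12, w*C=5*12=60
  Job (p=6,w=3): C=18, w*C=3*18=54
  Job (p=10,w=5): C=28, w*C=5*28=140
  Job (p=10,w=4): C=38, w*C=4*38=152
Total weighted completion time = 445

445


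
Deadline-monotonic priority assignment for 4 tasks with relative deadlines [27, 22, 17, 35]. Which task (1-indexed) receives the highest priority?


Sort tasks by relative deadline (ascending):
  Task 3: deadline = 17
  Task 2: deadline = 22
  Task 1: deadline = 27
  Task 4: deadline = 35
Priority order (highest first): [3, 2, 1, 4]
Highest priority task = 3

3


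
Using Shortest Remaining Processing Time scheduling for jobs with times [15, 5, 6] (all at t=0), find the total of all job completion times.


Since all jobs arrive at t=0, SRPT equals SPT ordering.
SPT order: [5, 6, 15]
Completion times:
  Job 1: p=5, C=5
  Job 2: p=6, C=11
  Job 3: p=15, C=26
Total completion time = 5 + 11 + 26 = 42

42


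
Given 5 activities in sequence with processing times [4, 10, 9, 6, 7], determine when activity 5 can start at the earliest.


Activity 5 starts after activities 1 through 4 complete.
Predecessor durations: [4, 10, 9, 6]
ES = 4 + 10 + 9 + 6 = 29

29


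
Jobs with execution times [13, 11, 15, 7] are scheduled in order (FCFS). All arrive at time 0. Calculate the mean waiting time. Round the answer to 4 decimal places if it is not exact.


FCFS order (as given): [13, 11, 15, 7]
Waiting times:
  Job 1: wait = 0
  Job 2: wait = 13
  Job 3: wait = 24
  Job 4: wait = 39
Sum of waiting times = 76
Average waiting time = 76/4 = 19.0

19.0


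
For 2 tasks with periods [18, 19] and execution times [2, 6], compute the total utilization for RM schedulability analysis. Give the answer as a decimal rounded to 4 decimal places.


Compute individual utilizations (exact fractions):
  Task 1: C/T = 2/18 = 1/9 (approx. 0.1111)
  Task 2: C/T = 6/19 (approx. 0.3158)
Total utilization U = 1/9 + 6/19 = 73/171
Rounded to 4 decimal places: U = 0.4269
RM (Liu & Layland) bound for 2 tasks = 0.828427; compare with U = 73/171 (approx. 0.426901)
U <= bound, so schedulable by RM sufficient condition.

0.4269


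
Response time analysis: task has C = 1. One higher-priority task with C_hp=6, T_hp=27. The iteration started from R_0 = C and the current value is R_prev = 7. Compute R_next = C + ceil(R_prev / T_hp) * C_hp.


R_next = C + ceil(R_prev / T_hp) * C_hp
ceil(7 / 27) = ceil(0.2593) = 1
Interference = 1 * 6 = 6
R_next = 1 + 6 = 7
R_next = R_prev, so the iteration has converged (response time = 7).

7


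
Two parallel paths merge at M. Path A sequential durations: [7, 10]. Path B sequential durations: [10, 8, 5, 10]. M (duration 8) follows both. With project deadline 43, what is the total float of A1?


Forward pass: ES(A1) = sum of predecessors on chain A = 0
EF = ES + duration = 0 + 7 = 7
Backward pass: LF(M) = deadline = 43; LS(M) = 43 - 8 = 35
LF(A1) = LS(M) - sum(successors on chain A) = 35 - 10 = 25
LS = LF - duration = 25 - 7 = 18
Total float = LS - ES = 18 - 0 = 18

18


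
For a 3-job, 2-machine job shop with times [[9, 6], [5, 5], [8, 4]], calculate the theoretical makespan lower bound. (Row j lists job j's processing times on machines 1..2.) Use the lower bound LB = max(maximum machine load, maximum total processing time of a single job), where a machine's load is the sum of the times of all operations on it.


Machine loads:
  Machine 1: 9 + 5 + 8 = 22
  Machine 2: 6 + 5 + 4 = 15
Max machine load = 22
Job totals:
  Job 1: 15
  Job 2: 10
  Job 3: 12
Max job total = 15
Lower bound = max(22, 15) = 22

22


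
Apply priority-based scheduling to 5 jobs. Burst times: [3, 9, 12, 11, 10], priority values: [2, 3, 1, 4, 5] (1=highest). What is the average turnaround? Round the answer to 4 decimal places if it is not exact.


Sort by priority (ascending = highest first):
Order: [(1, 12), (2, 3), (3, 9), (4, 11), (5, 10)]
Completion times:
  Priority 1, burst=12, C=12
  Priority 2, burst=3, C=15
  Priority 3, burst=9, C=24
  Priority 4, burst=11, C=35
  Priority 5, burst=10, C=45
Average turnaround = 131/5 = 26.2

26.2
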